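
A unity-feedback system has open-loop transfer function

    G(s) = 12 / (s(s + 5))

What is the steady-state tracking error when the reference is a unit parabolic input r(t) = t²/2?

G(s) has one pole at the origin.
This is a Type 1 system; Ka = lim_{s→0} s^2·G(s) = 0, so the steady-state error for a parabola input is infinite.

e_ss = ∞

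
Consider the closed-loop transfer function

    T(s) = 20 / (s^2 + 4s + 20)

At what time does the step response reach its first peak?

Comparing s^2 + 4s + 20 to s^2 + 2ζωₙs + ωₙ²: ωₙ = √20 ≈ 4.472 rad/s and ζ = 4/(2·√20) ≈ 0.4472.
ζωₙ = 4/2 = 2, so ω_d = ωₙ√(1−ζ²) = √(ωₙ² − (ζωₙ)²) = √(20 − 2²) = √16 = 4 rad/s.
t_p = π/ω_d = π/4 ≈ 0.7854 s.

t_p ≈ 0.7854 s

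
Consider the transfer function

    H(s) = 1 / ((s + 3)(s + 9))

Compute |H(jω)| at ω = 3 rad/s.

Substitute s = j3: numerator = 1, denominator = 18 + j36.
|H(j3)| = |1| / |18 + j36| = 1 / 40.249 ≈ 0.02485.

|H(j3)| ≈ 0.02485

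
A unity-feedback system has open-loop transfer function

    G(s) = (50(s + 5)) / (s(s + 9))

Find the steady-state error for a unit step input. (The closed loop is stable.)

G(s) has one pole at the origin.
This is a Type 1 system; for a step input the steady-state error is zero.

e_ss = 0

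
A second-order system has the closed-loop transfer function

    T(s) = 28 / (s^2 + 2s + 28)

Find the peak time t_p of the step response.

Comparing s^2 + 2s + 28 to s^2 + 2ζωₙs + ωₙ²: ωₙ = √28 ≈ 5.292 rad/s and ζ = 2/(2·√28) ≈ 0.1890.
ζωₙ = 2/2 = 1, so ω_d = ωₙ√(1−ζ²) = √(ωₙ² − (ζωₙ)²) = √(28 − 1²) = √27 ≈ 5.196 rad/s.
t_p = π/ω_d = π/5.196 ≈ 0.6046 s.

t_p ≈ 0.6046 s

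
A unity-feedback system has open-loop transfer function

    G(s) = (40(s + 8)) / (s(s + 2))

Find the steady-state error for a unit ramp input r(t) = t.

e_ss = 0.006250

G(s) has one pole at the origin.
This is a Type 1 system. Kv = lim_{s→0} s·G(s) = 320/2 = 160.
e_ss = 1/Kv = 1/(160) = 1/160 ≈ 0.006250.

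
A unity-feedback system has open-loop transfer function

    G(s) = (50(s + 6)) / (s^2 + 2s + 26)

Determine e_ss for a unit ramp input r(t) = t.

G(s) has no poles at the origin.
This is a Type 0 system; Kv = lim_{s→0} s·G(s) = 0, so the steady-state error for a ramp input is infinite.

e_ss = ∞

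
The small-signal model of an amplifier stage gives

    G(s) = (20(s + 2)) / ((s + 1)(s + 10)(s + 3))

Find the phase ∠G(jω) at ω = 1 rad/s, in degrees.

At s = j1: numerator = 40 + j20, denominator = 16 + j42.
∠G = ∠num − ∠den = 26.565° − (69.146°) = -42.58°.

∠G(j1) ≈ -42.58°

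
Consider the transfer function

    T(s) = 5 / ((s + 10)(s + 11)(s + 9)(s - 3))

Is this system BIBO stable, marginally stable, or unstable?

The poles can be read from the denominator factors: s = -10, -11, -9, 3.
Since the pole(s) at s = 3 lie in the right half-plane, the system is unstable.

unstable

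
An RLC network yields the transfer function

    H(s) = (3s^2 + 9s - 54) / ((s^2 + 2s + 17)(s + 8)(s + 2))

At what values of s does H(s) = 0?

Set the numerator to zero: 3s^2 + 9s - 54 = 0, i.e. 3·(s^2 + 3s - 18) = 0.
Factoring: (s + 6)(s - 3) = 0.

s = -6, 3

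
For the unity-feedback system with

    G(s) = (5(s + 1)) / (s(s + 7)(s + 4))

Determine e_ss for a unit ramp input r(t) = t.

G(s) has one pole at the origin.
This is a Type 1 system. Kv = lim_{s→0} s·G(s) = 5/28.
e_ss = 1/Kv = 1/(5/28) = 28/5 ≈ 5.600.

e_ss = 5.600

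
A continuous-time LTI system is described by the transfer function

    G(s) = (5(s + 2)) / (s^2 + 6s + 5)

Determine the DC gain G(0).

Set s = 0: G(0) = (10) / (5) = 2.

G(0) = 2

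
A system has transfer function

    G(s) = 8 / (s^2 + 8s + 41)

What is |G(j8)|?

Substitute s = j8: numerator = 8, denominator = -23 + j64.
|G(j8)| = |8| / |-23 + j64| = 8 / 68.007 ≈ 0.1176.

|G(j8)| ≈ 0.1176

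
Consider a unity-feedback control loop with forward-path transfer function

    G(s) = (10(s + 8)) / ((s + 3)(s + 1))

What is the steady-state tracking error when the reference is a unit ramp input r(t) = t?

e_ss = ∞

G(s) has no poles at the origin.
This is a Type 0 system; Kv = lim_{s→0} s·G(s) = 0, so the steady-state error for a ramp input is infinite.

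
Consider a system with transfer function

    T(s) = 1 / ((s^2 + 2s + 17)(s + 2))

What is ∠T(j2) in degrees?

At s = j2: numerator = 1, denominator = 18 + j34.
∠T = ∠num − ∠den = 0° − (62.103°) = -62.10°.

∠T(j2) ≈ -62.10°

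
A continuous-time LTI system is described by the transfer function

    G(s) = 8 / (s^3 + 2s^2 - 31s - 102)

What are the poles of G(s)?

s = -4 ± j, 6

The poles are the roots of the denominator s^3 + 2s^2 - 31s - 102 = 0.
Trying s = 6: the polynomial evaluates to 0, so (s - 6) is a factor.
Dividing out leaves s^2 + 8s + 17 = 0.
The quadratic formula then gives s = -4 ± 1j.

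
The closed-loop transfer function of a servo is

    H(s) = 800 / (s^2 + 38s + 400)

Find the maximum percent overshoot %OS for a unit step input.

Comparing s^2 + 38s + 400 to s^2 + 2ζωₙs + ωₙ²: ωₙ = 20 rad/s and ζ = 38/(2·20) = 0.95.
%OS = 100·exp(−πζ/√(1−ζ²)) = 100·exp(−π·0.95/√(1−0.95²)) ≈ 0.00706%.

%OS ≈ 0.00706%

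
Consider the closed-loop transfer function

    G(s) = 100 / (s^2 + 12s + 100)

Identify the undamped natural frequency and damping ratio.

ωₙ = 10 rad/s, ζ = 0.6

Compare the denominator to the standard form s^2 + 2ζωₙs + ωₙ².
ωₙ² = 100, so ωₙ = 10 rad/s.
2ζωₙ = 12, so ζ = 12/(2·10) = 0.6.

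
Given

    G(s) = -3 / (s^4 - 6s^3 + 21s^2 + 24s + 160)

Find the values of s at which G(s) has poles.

The poles are the roots of the denominator s^4 - 6s^3 + 21s^2 + 24s + 160 = 0.
No real roots exist; factor into two real quadratics: (s^2 - 8s + 32)(s^2 + 2s + 5) = 0.
Each quadratic gives a conjugate pair via the quadratic formula.

s = 4 + 4j, 4 - 4j, -1 + 2j, -1 - 2j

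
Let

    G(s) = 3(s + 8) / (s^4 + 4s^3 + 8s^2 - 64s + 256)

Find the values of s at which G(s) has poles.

The poles are the roots of the denominator s^4 + 4s^3 + 8s^2 - 64s + 256 = 0.
No real roots exist; factor into two real quadratics: (s^2 - 4s + 8)(s^2 + 8s + 32) = 0.
Each quadratic gives a conjugate pair via the quadratic formula.

s = 2 ± 2j, -4 ± 4j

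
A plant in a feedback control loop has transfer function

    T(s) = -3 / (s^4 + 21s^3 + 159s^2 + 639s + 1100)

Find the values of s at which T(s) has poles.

s = -3 ± 4j, -11, -4

The poles are the roots of the denominator s^4 + 21s^3 + 159s^2 + 639s + 1100 = 0.
Trying s = -11: the polynomial evaluates to 0, so (s + 11) is a factor.
Dividing out leaves s^3 + 10s^2 + 49s + 100 = 0.
This factors further as (s^2 + 6s + 25)(s + 4) = 0.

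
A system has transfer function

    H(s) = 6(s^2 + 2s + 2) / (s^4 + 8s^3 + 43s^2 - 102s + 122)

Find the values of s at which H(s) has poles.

The poles are the roots of the denominator s^4 + 8s^3 + 43s^2 - 102s + 122 = 0.
No real roots exist; factor into two real quadratics: (s^2 - 2s + 2)(s^2 + 10s + 61) = 0.
Each quadratic gives a conjugate pair via the quadratic formula.

s = 1 + j, 1 - j, -5 + 6j, -5 - 6j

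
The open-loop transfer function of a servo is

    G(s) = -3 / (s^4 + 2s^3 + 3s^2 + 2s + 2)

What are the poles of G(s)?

s = j, -j, -1 + j, -1 - j

The poles are the roots of the denominator s^4 + 2s^3 + 3s^2 + 2s + 2 = 0.
No real roots exist; factor into two real quadratics: (s^2 + 1)(s^2 + 2s + 2) = 0.
Each quadratic gives a conjugate pair via the quadratic formula.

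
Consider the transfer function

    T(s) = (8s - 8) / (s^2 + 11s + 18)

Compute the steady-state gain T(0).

Set s = 0: T(0) = (-8) / (18) = -4/9.

T(0) = -4/9 ≈ -0.4444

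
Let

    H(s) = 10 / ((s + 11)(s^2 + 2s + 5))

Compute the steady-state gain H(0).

Set s = 0: H(0) = (10) / (55) = 2/11.

H(0) = 2/11 ≈ 0.1818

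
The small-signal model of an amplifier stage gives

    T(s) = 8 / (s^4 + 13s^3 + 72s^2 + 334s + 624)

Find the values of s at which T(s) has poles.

s = -1 + 5j, -1 - 5j, -3, -8

The poles are the roots of the denominator s^4 + 13s^3 + 72s^2 + 334s + 624 = 0.
Trying s = -3: the polynomial evaluates to 0, so (s + 3) is a factor.
Dividing out leaves s^3 + 10s^2 + 42s + 208 = 0.
This factors further as (s^2 + 2s + 26)(s + 8) = 0.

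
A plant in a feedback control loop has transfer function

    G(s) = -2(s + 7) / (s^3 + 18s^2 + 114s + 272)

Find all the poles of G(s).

The poles are the roots of the denominator s^3 + 18s^2 + 114s + 272 = 0.
Trying s = -8: the polynomial evaluates to 0, so (s + 8) is a factor.
Dividing out leaves s^2 + 10s + 34 = 0.
The quadratic formula then gives s = -5 ± 3j.

s = -5 + 3j, -5 - 3j, -8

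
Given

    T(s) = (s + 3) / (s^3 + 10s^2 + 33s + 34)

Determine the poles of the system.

The poles are the roots of the denominator s^3 + 10s^2 + 33s + 34 = 0.
Trying s = -2: the polynomial evaluates to 0, so (s + 2) is a factor.
Dividing out leaves s^2 + 8s + 17 = 0.
The quadratic formula then gives s = -4 ± 1j.

s = -4 ± j, -2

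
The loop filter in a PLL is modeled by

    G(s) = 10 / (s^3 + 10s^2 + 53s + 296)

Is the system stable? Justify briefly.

stable

The denominator s^3 + 10s^2 + 53s + 296 factors as (s^2 + 2s + 37)(s + 8), giving poles at s = -1 + 6j, -1 - 6j, -8.
Since all poles lie strictly in the left half-plane, the system is stable.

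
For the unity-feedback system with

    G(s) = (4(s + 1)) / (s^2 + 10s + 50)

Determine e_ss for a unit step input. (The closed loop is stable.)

G(s) has no poles at the origin.
This is a Type 0 system. Kp = lim_{s→0} G(s) = 4/50 = 2/25.
e_ss = 1/(1 + Kp) = 1/(1 + 2/25) = 25/27 ≈ 0.9259.

e_ss = 0.9259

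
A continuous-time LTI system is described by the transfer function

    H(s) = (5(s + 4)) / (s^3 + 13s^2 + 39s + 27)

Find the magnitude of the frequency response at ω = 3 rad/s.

Substitute s = j3: numerator = 20 + j15, denominator = -90 + j90.
|H(j3)| = |20 + j15| / |-90 + j90| = 25 / 127.28 ≈ 0.1964.

|H(j3)| ≈ 0.1964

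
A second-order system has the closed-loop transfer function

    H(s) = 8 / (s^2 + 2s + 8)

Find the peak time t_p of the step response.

t_p ≈ 1.187 s

Comparing s^2 + 2s + 8 to s^2 + 2ζωₙs + ωₙ²: ωₙ = √8 ≈ 2.828 rad/s and ζ = 2/(2·√8) ≈ 0.3536.
ζωₙ = 2/2 = 1, so ω_d = ωₙ√(1−ζ²) = √(ωₙ² − (ζωₙ)²) = √(8 − 1²) = √7 ≈ 2.646 rad/s.
t_p = π/ω_d = π/2.646 ≈ 1.187 s.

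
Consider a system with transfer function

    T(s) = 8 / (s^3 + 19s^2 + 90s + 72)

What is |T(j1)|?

Substitute s = j1: numerator = 8, denominator = 53 + j89.
|T(j1)| = |8| / |53 + j89| = 8 / 103.59 ≈ 0.07723.

|T(j1)| ≈ 0.07723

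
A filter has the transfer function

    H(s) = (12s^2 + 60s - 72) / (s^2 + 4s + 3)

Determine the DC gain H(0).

Set s = 0: H(0) = (-72) / (3) = -24.

H(0) = -24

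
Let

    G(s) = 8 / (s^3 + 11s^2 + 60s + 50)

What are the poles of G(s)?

s = -1, -5 ± 5j

The poles are the roots of the denominator s^3 + 11s^2 + 60s + 50 = 0.
Trying s = -1: the polynomial evaluates to 0, so (s + 1) is a factor.
Dividing out leaves s^2 + 10s + 50 = 0.
The quadratic formula then gives s = -5 ± 5j.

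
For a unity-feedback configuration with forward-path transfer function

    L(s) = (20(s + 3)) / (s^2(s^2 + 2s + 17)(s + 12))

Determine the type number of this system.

The denominator has 2 factors of s at the origin (free integrators), so this is a Type 2 system.

Type 2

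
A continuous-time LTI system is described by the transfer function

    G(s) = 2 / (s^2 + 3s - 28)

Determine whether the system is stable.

The denominator s^2 + 3s - 28 factors as (s + 7)(s - 4), giving poles at s = -7, 4.
Since the pole(s) at s = 4 lie in the right half-plane, the system is unstable.

unstable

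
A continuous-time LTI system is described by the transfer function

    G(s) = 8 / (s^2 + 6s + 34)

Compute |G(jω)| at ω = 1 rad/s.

|G(j1)| ≈ 0.2385

Substitute s = j1: numerator = 8, denominator = 33 + j6.
|G(j1)| = |8| / |33 + j6| = 8 / 33.541 ≈ 0.2385.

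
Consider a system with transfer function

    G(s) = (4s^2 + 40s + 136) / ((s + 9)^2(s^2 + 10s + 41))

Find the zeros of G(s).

Set the numerator to zero: 4s^2 + 40s + 136 = 0, i.e. 4·(s^2 + 10s + 34) = 0.
Factoring: (s^2 + 10s + 34) = 0.

s = -5 ± 3j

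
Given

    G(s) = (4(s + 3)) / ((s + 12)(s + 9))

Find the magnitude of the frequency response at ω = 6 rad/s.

Substitute s = j6: numerator = 12 + j24, denominator = 72 + j126.
|G(j6)| = |12 + j24| / |72 + j126| = 26.833 / 145.12 ≈ 0.1849.

|G(j6)| ≈ 0.1849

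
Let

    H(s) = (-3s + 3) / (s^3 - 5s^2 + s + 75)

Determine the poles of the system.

The poles are the roots of the denominator s^3 - 5s^2 + s + 75 = 0.
Trying s = -3: the polynomial evaluates to 0, so (s + 3) is a factor.
Dividing out leaves s^2 - 8s + 25 = 0.
The quadratic formula then gives s = 4 ± 3j.

s = 4 ± 3j, -3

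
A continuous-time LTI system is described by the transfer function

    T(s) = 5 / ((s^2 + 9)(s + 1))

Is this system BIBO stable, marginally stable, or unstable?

The poles can be read from the denominator factors: s = ±3j, -1.
Since the simple pole(s) at s = ±3j lie on the jω-axis with none in the right half-plane, the system is marginally stable.

marginally stable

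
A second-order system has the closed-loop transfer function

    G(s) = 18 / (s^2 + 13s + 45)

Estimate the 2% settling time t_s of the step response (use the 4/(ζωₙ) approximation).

t_s ≈ 0.6154 s

Comparing s^2 + 13s + 45 to s^2 + 2ζωₙs + ωₙ²: ωₙ = √45 ≈ 6.708 rad/s and ζ = 13/(2·√45) ≈ 0.9690.
ζωₙ = 13/2 = 6.5, so t_s ≈ 4/(ζωₙ) = 4/6.5 ≈ 0.6154 s.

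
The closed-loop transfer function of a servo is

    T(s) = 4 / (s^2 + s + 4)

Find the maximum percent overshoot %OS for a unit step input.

%OS ≈ 44.4%

Comparing s^2 + s + 4 to s^2 + 2ζωₙs + ωₙ²: ωₙ = 2 rad/s and ζ = 1/(2·2) = 0.25.
%OS = 100·exp(−πζ/√(1−ζ²)) = 100·exp(−π·0.25/√(1−0.25²)) ≈ 44.4%.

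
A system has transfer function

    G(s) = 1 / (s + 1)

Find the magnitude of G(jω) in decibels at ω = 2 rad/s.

Substitute s = j2: numerator = 1, denominator = 1 + j2.
|G(j2)| = |1| / |1 + j2| = 1 / 2.2361 ≈ 0.4472.
In decibels: 20·log₁₀(0.4472) ≈ -6.99 dB.

|G(j2)|_dB ≈ -6.99 dB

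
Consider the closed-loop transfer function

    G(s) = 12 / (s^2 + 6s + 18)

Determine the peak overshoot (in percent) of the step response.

%OS ≈ 4.32%

Comparing s^2 + 6s + 18 to s^2 + 2ζωₙs + ωₙ²: ωₙ = √18 ≈ 4.243 rad/s and ζ = 6/(2·√18) ≈ 0.7071.
%OS = 100·exp(−πζ/√(1−ζ²)) = 100·exp(−π·0.7071/√(1−0.7071²)) ≈ 4.32%.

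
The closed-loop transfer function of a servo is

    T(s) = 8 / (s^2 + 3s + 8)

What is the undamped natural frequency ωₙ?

Compare the denominator to the standard form s^2 + 2ζωₙs + ωₙ².
ωₙ² = 8, so ωₙ = √8 ≈ 2.828 rad/s.

ωₙ ≈ 2.828 rad/s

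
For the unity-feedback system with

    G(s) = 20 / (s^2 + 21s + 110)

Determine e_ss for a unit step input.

G(s) has no poles at the origin.
This is a Type 0 system. Kp = lim_{s→0} G(s) = 20/110 = 2/11.
e_ss = 1/(1 + Kp) = 1/(1 + 2/11) = 11/13 ≈ 0.8462.

e_ss = 0.8462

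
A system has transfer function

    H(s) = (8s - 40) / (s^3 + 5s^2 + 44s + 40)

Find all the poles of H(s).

The poles are the roots of the denominator s^3 + 5s^2 + 44s + 40 = 0.
Trying s = -1: the polynomial evaluates to 0, so (s + 1) is a factor.
Dividing out leaves s^2 + 4s + 40 = 0.
The quadratic formula then gives s = -2 ± 6j.

s = -2 ± 6j, -1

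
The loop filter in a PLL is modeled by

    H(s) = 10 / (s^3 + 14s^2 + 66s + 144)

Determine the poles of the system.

s = -3 + 3j, -3 - 3j, -8

The poles are the roots of the denominator s^3 + 14s^2 + 66s + 144 = 0.
Trying s = -8: the polynomial evaluates to 0, so (s + 8) is a factor.
Dividing out leaves s^2 + 6s + 18 = 0.
The quadratic formula then gives s = -3 ± 3j.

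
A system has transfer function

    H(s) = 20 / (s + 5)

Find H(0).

H(0) = 4

At s = 0 each factor (s + a) contributes a and each (s^2 + bs + c) contributes c.
H(0) = 20·1 / ((5)) = 20/5 = 4.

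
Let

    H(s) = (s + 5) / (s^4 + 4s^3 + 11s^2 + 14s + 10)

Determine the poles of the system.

The poles are the roots of the denominator s^4 + 4s^3 + 11s^2 + 14s + 10 = 0.
No real roots exist; factor into two real quadratics: (s^2 + 2s + 5)(s^2 + 2s + 2) = 0.
Each quadratic gives a conjugate pair via the quadratic formula.

s = -1 + 2j, -1 - 2j, -1 + j, -1 - j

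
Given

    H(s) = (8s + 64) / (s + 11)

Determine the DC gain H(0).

H(0) = 64/11 ≈ 5.818

Set s = 0: H(0) = (64) / (11) = 64/11.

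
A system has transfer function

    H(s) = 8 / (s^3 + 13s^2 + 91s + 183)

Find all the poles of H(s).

s = -5 ± 6j, -3

The poles are the roots of the denominator s^3 + 13s^2 + 91s + 183 = 0.
Trying s = -3: the polynomial evaluates to 0, so (s + 3) is a factor.
Dividing out leaves s^2 + 10s + 61 = 0.
The quadratic formula then gives s = -5 ± 6j.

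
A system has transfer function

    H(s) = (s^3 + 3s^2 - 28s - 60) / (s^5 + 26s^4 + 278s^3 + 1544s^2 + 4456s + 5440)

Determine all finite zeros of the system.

s = -2, -6, 5

Set the numerator to zero: s^3 + 3s^2 - 28s - 60 = 0.
Factoring: (s + 2)(s + 6)(s - 5) = 0.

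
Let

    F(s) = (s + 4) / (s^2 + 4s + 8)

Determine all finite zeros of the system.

s = -4

Set the numerator to zero: s + 4 = 0.
So s = -4.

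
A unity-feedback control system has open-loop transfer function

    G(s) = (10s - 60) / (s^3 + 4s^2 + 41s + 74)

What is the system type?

Type 0

The denominator has no factor of s at the origin — no free integrator — so this is a Type 0 system.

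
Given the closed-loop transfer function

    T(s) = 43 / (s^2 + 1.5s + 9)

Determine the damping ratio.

ζ = 0.25

Compare the denominator to the standard form s^2 + 2ζωₙs + ωₙ².
ωₙ² = 9, so ωₙ = 3 rad/s.
2ζωₙ = 1.5, so ζ = 1.5/(2·3) = 0.25.
With ζ = 0.25 the response is underdamped.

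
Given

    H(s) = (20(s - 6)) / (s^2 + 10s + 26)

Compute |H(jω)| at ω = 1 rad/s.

|H(j1)| ≈ 4.518

Substitute s = j1: numerator = -120 + j20, denominator = 25 + j10.
|H(j1)| = |-120 + j20| / |25 + j10| = 121.66 / 26.926 ≈ 4.518.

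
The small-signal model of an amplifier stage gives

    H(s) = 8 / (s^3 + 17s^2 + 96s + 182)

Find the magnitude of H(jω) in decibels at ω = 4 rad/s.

Substitute s = j4: numerator = 8, denominator = -90 + j320.
|H(j4)| = |8| / |-90 + j320| = 8 / 332.42 ≈ 0.02407.
In decibels: 20·log₁₀(0.02407) ≈ -32.4 dB.

|H(j4)|_dB ≈ -32.4 dB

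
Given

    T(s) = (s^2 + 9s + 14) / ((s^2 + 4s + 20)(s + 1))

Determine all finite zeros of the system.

s = -2, -7

Set the numerator to zero: s^2 + 9s + 14 = 0.
Factoring: (s + 2)(s + 7) = 0.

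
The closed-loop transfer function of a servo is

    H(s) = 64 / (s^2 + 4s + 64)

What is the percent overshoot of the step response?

Comparing s^2 + 4s + 64 to s^2 + 2ζωₙs + ωₙ²: ωₙ = 8 rad/s and ζ = 4/(2·8) = 0.25.
%OS = 100·exp(−πζ/√(1−ζ²)) = 100·exp(−π·0.25/√(1−0.25²)) ≈ 44.4%.

%OS ≈ 44.4%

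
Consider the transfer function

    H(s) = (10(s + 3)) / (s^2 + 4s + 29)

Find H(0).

Set s = 0: H(0) = (30) / (29) = 30/29.

H(0) = 30/29 ≈ 1.034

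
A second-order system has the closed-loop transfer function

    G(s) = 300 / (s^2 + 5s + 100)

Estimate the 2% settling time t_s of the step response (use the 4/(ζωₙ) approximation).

t_s ≈ 1.600 s

Comparing s^2 + 5s + 100 to s^2 + 2ζωₙs + ωₙ²: ωₙ = 10 rad/s and ζ = 5/(2·10) = 0.25.
ζωₙ = 5/2 = 2.5, so t_s ≈ 4/(ζωₙ) = 4/2.5 = 1.600 s.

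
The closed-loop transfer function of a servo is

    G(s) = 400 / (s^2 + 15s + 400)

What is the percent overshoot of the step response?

Comparing s^2 + 15s + 400 to s^2 + 2ζωₙs + ωₙ²: ωₙ = 20 rad/s and ζ = 15/(2·20) = 0.375.
%OS = 100·exp(−πζ/√(1−ζ²)) = 100·exp(−π·0.375/√(1−0.375²)) ≈ 28.1%.

%OS ≈ 28.1%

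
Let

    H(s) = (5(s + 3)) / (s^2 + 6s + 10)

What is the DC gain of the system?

H(0) = 3/2 ≈ 1.500

Set s = 0: H(0) = (15) / (10) = 3/2.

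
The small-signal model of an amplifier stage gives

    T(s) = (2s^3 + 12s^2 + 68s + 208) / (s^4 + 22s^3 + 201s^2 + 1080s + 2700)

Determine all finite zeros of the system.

Set the numerator to zero: 2s^3 + 12s^2 + 68s + 208 = 0, i.e. 2·(s^3 + 6s^2 + 34s + 104) = 0.
Factoring: (s + 4)(s^2 + 2s + 26) = 0.

s = -4, -1 + 5j, -1 - 5j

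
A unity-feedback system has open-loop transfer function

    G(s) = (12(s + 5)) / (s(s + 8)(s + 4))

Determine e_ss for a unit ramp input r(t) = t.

G(s) has one pole at the origin.
This is a Type 1 system. Kv = lim_{s→0} s·G(s) = 60/32 = 15/8.
e_ss = 1/Kv = 1/(15/8) = 8/15 ≈ 0.5333.

e_ss = 0.5333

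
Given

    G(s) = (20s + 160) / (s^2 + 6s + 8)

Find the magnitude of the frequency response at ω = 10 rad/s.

|G(j10)| ≈ 2.332

Substitute s = j10: numerator = 160 + j200, denominator = -92 + j60.
|G(j10)| = |160 + j200| / |-92 + j60| = 256.12 / 109.84 ≈ 2.332.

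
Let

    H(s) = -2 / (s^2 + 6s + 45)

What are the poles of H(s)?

The poles are the roots of the denominator s^2 + 6s + 45 = 0.
Using the quadratic formula: s = (-6 ± √(-144))/2 = -3 ± 6j.

s = -3 + 6j, -3 - 6j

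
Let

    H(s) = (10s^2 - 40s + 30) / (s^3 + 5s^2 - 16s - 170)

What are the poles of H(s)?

The poles are the roots of the denominator s^3 + 5s^2 - 16s - 170 = 0.
Trying s = 5: the polynomial evaluates to 0, so (s - 5) is a factor.
Dividing out leaves s^2 + 10s + 34 = 0.
The quadratic formula then gives s = -5 ± 3j.

s = -5 ± 3j, 5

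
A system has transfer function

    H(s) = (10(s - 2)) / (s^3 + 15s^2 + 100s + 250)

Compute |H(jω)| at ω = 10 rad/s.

Substitute s = j10: numerator = -20 + j100, denominator = -1250.
|H(j10)| = |-20 + j100| / |-1250| = 101.98 / 1250 ≈ 0.08158.

|H(j10)| ≈ 0.08158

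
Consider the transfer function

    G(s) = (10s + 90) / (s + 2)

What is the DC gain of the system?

Set s = 0: G(0) = (90) / (2) = 45.

G(0) = 45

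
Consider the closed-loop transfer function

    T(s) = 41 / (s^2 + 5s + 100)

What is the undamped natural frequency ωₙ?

ωₙ = 10 rad/s

Compare the denominator to the standard form s^2 + 2ζωₙs + ωₙ².
ωₙ² = 100, so ωₙ = 10 rad/s.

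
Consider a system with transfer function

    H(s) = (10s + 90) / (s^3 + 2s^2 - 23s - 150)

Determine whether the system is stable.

unstable

The denominator s^3 + 2s^2 - 23s - 150 factors as (s - 6)(s^2 + 8s + 25), giving poles at s = 6, -4 + 3j, -4 - 3j.
Since the pole(s) at s = 6 lie in the right half-plane, the system is unstable.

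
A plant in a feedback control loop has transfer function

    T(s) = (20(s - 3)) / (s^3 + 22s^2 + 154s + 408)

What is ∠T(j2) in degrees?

At s = j2: numerator = -60 + j40, denominator = 320 + j300.
∠T = ∠num − ∠den = 146.31° − (43.152°) = 103.2°.

∠T(j2) ≈ 103.2°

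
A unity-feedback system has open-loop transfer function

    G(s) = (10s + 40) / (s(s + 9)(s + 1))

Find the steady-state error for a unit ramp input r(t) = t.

e_ss = 0.2250

G(s) has one pole at the origin.
This is a Type 1 system. Kv = lim_{s→0} s·G(s) = 40/9.
e_ss = 1/Kv = 1/(40/9) = 9/40 ≈ 0.2250.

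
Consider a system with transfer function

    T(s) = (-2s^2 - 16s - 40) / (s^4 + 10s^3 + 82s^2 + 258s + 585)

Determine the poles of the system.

The poles are the roots of the denominator s^4 + 10s^3 + 82s^2 + 258s + 585 = 0.
No real roots exist; factor into two real quadratics: (s^2 + 6s + 45)(s^2 + 4s + 13) = 0.
Each quadratic gives a conjugate pair via the quadratic formula.

s = -3 + 6j, -3 - 6j, -2 + 3j, -2 - 3j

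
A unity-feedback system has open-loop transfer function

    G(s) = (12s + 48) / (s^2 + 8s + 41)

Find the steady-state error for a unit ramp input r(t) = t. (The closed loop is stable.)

e_ss = ∞

G(s) has no poles at the origin.
This is a Type 0 system; Kv = lim_{s→0} s·G(s) = 0, so the steady-state error for a ramp input is infinite.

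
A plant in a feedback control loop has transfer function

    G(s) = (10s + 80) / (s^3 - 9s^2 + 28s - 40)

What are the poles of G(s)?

s = 2 + 2j, 2 - 2j, 5

The poles are the roots of the denominator s^3 - 9s^2 + 28s - 40 = 0.
Trying s = 5: the polynomial evaluates to 0, so (s - 5) is a factor.
Dividing out leaves s^2 - 4s + 8 = 0.
The quadratic formula then gives s = 2 ± 2j.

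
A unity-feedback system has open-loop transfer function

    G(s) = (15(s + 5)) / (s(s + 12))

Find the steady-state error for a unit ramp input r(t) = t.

G(s) has one pole at the origin.
This is a Type 1 system. Kv = lim_{s→0} s·G(s) = 75/12 = 25/4.
e_ss = 1/Kv = 1/(25/4) = 4/25 ≈ 0.1600.

e_ss = 0.1600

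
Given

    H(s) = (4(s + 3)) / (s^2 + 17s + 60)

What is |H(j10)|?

Substitute s = j10: numerator = 12 + j40, denominator = -40 + j170.
|H(j10)| = |12 + j40| / |-40 + j170| = 41.761 / 174.64 ≈ 0.2391.

|H(j10)| ≈ 0.2391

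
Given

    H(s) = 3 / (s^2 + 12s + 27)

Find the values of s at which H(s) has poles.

s = -3, -9

The poles are the roots of the denominator s^2 + 12s + 27 = 0.
Factoring: (s + 3)(s + 9) = 0, so s = -3 and s = -9.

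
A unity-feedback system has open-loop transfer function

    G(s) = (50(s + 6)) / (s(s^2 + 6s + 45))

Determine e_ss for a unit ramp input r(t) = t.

e_ss = 0.1500

G(s) has one pole at the origin.
This is a Type 1 system. Kv = lim_{s→0} s·G(s) = 300/45 = 20/3.
e_ss = 1/Kv = 1/(20/3) = 3/20 ≈ 0.1500.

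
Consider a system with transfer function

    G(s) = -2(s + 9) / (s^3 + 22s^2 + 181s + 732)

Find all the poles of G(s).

The poles are the roots of the denominator s^3 + 22s^2 + 181s + 732 = 0.
Trying s = -12: the polynomial evaluates to 0, so (s + 12) is a factor.
Dividing out leaves s^2 + 10s + 61 = 0.
The quadratic formula then gives s = -5 ± 6j.

s = -5 + 6j, -5 - 6j, -12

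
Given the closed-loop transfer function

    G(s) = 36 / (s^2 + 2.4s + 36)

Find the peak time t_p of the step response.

Comparing s^2 + 2.4s + 36 to s^2 + 2ζωₙs + ωₙ²: ωₙ = 6 rad/s and ζ = 2.4/(2·6) = 0.2.
ζωₙ = 2.4/2 = 1.2, so ω_d = ωₙ√(1−ζ²) = √(ωₙ² − (ζωₙ)²) = √(36 − 1.2²) = √34.56 ≈ 5.879 rad/s.
t_p = π/ω_d = π/5.879 ≈ 0.5344 s.

t_p ≈ 0.5344 s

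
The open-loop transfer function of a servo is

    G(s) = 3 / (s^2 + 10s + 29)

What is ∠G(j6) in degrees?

∠G(j6) ≈ -96.65°

At s = j6: numerator = 3, denominator = -7 + j60.
∠G = ∠num − ∠den = 0° − (96.654°) = -96.65°.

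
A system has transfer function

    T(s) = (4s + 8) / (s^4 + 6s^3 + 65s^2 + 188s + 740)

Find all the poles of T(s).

s = -2 ± 4j, -1 ± 6j

The poles are the roots of the denominator s^4 + 6s^3 + 65s^2 + 188s + 740 = 0.
No real roots exist; factor into two real quadratics: (s^2 + 4s + 20)(s^2 + 2s + 37) = 0.
Each quadratic gives a conjugate pair via the quadratic formula.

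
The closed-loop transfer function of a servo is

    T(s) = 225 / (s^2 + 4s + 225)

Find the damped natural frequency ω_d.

ω_d ≈ 14.87 rad/s

Comparing s^2 + 4s + 225 to s^2 + 2ζωₙs + ωₙ²: ωₙ = 15 rad/s and ζ = 4/(2·15) ≈ 0.1333.
ζωₙ = 4/2 = 2, so ω_d = ωₙ√(1−ζ²) = √(ωₙ² − (ζωₙ)²) = √(225 − 2²) = √221 ≈ 14.87 rad/s.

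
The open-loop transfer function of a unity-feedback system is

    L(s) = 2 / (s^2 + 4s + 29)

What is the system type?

The denominator has no factor of s at the origin — no free integrator — so this is a Type 0 system.

Type 0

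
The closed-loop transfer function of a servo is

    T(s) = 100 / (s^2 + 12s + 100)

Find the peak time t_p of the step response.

Comparing s^2 + 12s + 100 to s^2 + 2ζωₙs + ωₙ²: ωₙ = 10 rad/s and ζ = 12/(2·10) = 0.6.
ζωₙ = 12/2 = 6, so ω_d = ωₙ√(1−ζ²) = √(ωₙ² − (ζωₙ)²) = √(100 − 6²) = √64 = 8 rad/s.
t_p = π/ω_d = π/8 ≈ 0.3927 s.

t_p ≈ 0.3927 s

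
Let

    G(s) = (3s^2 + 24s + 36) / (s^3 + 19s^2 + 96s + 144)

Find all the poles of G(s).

s = -12, -4, -3

The poles are the roots of the denominator s^3 + 19s^2 + 96s + 144 = 0.
Trying s = -12: the polynomial evaluates to 0, so (s + 12) is a factor.
Dividing out leaves s^2 + 7s + 12 = 0.
Factoring the quadratic: (s + 4)(s + 3) = 0.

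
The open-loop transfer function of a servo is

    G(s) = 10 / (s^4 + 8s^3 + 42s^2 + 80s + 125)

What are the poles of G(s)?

s = -1 + 2j, -1 - 2j, -3 + 4j, -3 - 4j

The poles are the roots of the denominator s^4 + 8s^3 + 42s^2 + 80s + 125 = 0.
No real roots exist; factor into two real quadratics: (s^2 + 2s + 5)(s^2 + 6s + 25) = 0.
Each quadratic gives a conjugate pair via the quadratic formula.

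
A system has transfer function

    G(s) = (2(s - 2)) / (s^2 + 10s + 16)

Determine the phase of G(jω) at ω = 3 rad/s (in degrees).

At s = j3: numerator = -4 + j6, denominator = 7 + j30.
∠G = ∠num − ∠den = 123.69° − (76.866°) = 46.82°.

∠G(j3) ≈ 46.82°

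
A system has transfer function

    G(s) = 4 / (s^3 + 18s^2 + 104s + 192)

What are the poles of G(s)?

s = -4, -6, -8

The poles are the roots of the denominator s^3 + 18s^2 + 104s + 192 = 0.
Trying s = -4: the polynomial evaluates to 0, so (s + 4) is a factor.
Dividing out leaves s^2 + 14s + 48 = 0.
Factoring the quadratic: (s + 6)(s + 8) = 0.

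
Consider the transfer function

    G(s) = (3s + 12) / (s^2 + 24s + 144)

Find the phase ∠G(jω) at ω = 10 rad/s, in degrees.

At s = j10: numerator = 12 + j30, denominator = 44 + j240.
∠G = ∠num − ∠den = 68.199° − (79.611°) = -11.41°.

∠G(j10) ≈ -11.41°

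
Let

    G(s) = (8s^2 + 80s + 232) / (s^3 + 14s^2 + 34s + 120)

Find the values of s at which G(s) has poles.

s = -1 ± 3j, -12

The poles are the roots of the denominator s^3 + 14s^2 + 34s + 120 = 0.
Trying s = -12: the polynomial evaluates to 0, so (s + 12) is a factor.
Dividing out leaves s^2 + 2s + 10 = 0.
The quadratic formula then gives s = -1 ± 3j.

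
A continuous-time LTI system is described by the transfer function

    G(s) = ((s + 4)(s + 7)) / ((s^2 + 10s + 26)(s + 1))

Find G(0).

At s = 0 each factor (s + a) contributes a and each (s^2 + bs + c) contributes c.
G(0) = 1·(4) · (7) / ((26) · (1)) = 28/26 = 14/13.

G(0) = 14/13 ≈ 1.077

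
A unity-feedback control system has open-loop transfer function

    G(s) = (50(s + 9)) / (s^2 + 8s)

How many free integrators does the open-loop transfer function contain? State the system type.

Type 1

The denominator has 1 factor of s at the origin (free integrator), so this is a Type 1 system.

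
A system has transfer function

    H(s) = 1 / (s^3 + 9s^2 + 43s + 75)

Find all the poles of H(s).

s = -3 + 4j, -3 - 4j, -3

The poles are the roots of the denominator s^3 + 9s^2 + 43s + 75 = 0.
Trying s = -3: the polynomial evaluates to 0, so (s + 3) is a factor.
Dividing out leaves s^2 + 6s + 25 = 0.
The quadratic formula then gives s = -3 ± 4j.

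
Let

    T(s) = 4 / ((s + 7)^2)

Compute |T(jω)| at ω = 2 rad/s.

|T(j2)| ≈ 0.07547

Substitute s = j2: numerator = 4, denominator = 45 + j28.
|T(j2)| = |4| / |45 + j28| = 4 / 53 ≈ 0.07547.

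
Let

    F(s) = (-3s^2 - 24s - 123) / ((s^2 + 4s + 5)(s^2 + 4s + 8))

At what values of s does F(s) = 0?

s = -4 + 5j, -4 - 5j

Set the numerator to zero: -3s^2 - 24s - 123 = 0, i.e. -3·(s^2 + 8s + 41) = 0.
Factoring: (s^2 + 8s + 41) = 0.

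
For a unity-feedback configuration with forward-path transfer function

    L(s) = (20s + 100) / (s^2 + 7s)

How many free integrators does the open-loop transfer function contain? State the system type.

Factor s from the denominator: s^2 + 7s = s·(s + 7).
There is 1 pole at the origin, so the system is Type 1.

Type 1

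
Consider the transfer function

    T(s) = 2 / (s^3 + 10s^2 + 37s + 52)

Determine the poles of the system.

The poles are the roots of the denominator s^3 + 10s^2 + 37s + 52 = 0.
Trying s = -4: the polynomial evaluates to 0, so (s + 4) is a factor.
Dividing out leaves s^2 + 6s + 13 = 0.
The quadratic formula then gives s = -3 ± 2j.

s = -3 ± 2j, -4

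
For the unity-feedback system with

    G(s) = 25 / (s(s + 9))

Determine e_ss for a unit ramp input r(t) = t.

G(s) has one pole at the origin.
This is a Type 1 system. Kv = lim_{s→0} s·G(s) = 25/9.
e_ss = 1/Kv = 1/(25/9) = 9/25 ≈ 0.3600.

e_ss = 0.3600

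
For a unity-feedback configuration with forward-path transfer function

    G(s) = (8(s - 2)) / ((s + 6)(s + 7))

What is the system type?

Type 0

The denominator has no factor of s at the origin — no free integrator — so this is a Type 0 system.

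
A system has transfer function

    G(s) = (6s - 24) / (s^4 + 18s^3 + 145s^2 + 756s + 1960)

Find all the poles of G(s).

The poles are the roots of the denominator s^4 + 18s^3 + 145s^2 + 756s + 1960 = 0.
Trying s = -7: the polynomial evaluates to 0, so (s + 7) is a factor.
Dividing out leaves s^3 + 11s^2 + 68s + 280 = 0.
This factors further as (s^2 + 4s + 40)(s + 7) = 0.

s = -2 + 6j, -2 - 6j, -7, -7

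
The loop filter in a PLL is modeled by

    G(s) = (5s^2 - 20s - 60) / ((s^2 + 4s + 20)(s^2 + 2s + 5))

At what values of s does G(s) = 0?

Set the numerator to zero: 5s^2 - 20s - 60 = 0, i.e. 5·(s^2 - 4s - 12) = 0.
Factoring: (s - 6)(s + 2) = 0.

s = 6, -2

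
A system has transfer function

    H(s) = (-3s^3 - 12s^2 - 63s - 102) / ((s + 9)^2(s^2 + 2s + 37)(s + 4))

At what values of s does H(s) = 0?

s = -2, -1 + 4j, -1 - 4j

Set the numerator to zero: -3s^3 - 12s^2 - 63s - 102 = 0, i.e. -3·(s^3 + 4s^2 + 21s + 34) = 0.
Factoring: (s + 2)(s^2 + 2s + 17) = 0.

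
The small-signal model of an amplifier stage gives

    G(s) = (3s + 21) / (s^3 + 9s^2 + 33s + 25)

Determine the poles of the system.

s = -4 + 3j, -4 - 3j, -1

The poles are the roots of the denominator s^3 + 9s^2 + 33s + 25 = 0.
Trying s = -1: the polynomial evaluates to 0, so (s + 1) is a factor.
Dividing out leaves s^2 + 8s + 25 = 0.
The quadratic formula then gives s = -4 ± 3j.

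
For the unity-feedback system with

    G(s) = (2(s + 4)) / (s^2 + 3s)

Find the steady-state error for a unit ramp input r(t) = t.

e_ss = 0.3750

G(s) has one pole at the origin.
This is a Type 1 system. Kv = lim_{s→0} s·G(s) = 8/3.
e_ss = 1/Kv = 1/(8/3) = 3/8 ≈ 0.3750.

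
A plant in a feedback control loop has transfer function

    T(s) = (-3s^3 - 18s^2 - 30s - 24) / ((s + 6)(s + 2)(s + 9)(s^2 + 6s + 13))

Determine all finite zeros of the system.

s = -1 + j, -1 - j, -4

Set the numerator to zero: -3s^3 - 18s^2 - 30s - 24 = 0, i.e. -3·(s^3 + 6s^2 + 10s + 8) = 0.
Factoring: (s^2 + 2s + 2)(s + 4) = 0.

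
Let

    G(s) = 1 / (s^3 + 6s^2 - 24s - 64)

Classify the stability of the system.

unstable

The denominator s^3 + 6s^2 - 24s - 64 factors as (s + 2)(s - 4)(s + 8), giving poles at s = -2, 4, -8.
Since the pole(s) at s = 4 lie in the right half-plane, the system is unstable.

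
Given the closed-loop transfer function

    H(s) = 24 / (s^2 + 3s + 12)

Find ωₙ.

ωₙ ≈ 3.464 rad/s

Compare the denominator to the standard form s^2 + 2ζωₙs + ωₙ².
ωₙ² = 12, so ωₙ = √12 ≈ 3.464 rad/s.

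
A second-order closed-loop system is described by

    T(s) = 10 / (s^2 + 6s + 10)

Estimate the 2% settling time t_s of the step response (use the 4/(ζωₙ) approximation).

Comparing s^2 + 6s + 10 to s^2 + 2ζωₙs + ωₙ²: ωₙ = √10 ≈ 3.162 rad/s and ζ = 6/(2·√10) ≈ 0.9487.
ζωₙ = 6/2 = 3, so t_s ≈ 4/(ζωₙ) = 4/3 ≈ 1.333 s.

t_s ≈ 1.333 s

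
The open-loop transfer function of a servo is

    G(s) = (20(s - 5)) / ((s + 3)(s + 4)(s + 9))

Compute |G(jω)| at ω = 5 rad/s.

Substitute s = j5: numerator = -100 + j100, denominator = -292 + j250.
|G(j5)| = |-100 + j100| / |-292 + j250| = 141.42 / 384.40 ≈ 0.3679.

|G(j5)| ≈ 0.3679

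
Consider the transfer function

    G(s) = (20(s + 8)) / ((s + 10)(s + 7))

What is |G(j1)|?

|G(j1)| ≈ 2.269

Substitute s = j1: numerator = 160 + j20, denominator = 69 + j17.
|G(j1)| = |160 + j20| / |69 + j17| = 161.25 / 71.063 ≈ 2.269.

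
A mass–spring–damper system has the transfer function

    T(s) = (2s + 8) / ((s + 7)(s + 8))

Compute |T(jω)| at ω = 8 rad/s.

|T(j8)| ≈ 0.1487

Substitute s = j8: numerator = 8 + j16, denominator = -8 + j120.
|T(j8)| = |8 + j16| / |-8 + j120| = 17.889 / 120.27 ≈ 0.1487.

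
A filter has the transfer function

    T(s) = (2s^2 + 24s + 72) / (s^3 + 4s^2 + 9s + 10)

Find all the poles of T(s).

s = -1 + 2j, -1 - 2j, -2

The poles are the roots of the denominator s^3 + 4s^2 + 9s + 10 = 0.
Trying s = -2: the polynomial evaluates to 0, so (s + 2) is a factor.
Dividing out leaves s^2 + 2s + 5 = 0.
The quadratic formula then gives s = -1 ± 2j.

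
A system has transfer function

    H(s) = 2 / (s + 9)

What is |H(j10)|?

Substitute s = j10: numerator = 2, denominator = 9 + j10.
|H(j10)| = |2| / |9 + j10| = 2 / 13.454 ≈ 0.1487.

|H(j10)| ≈ 0.1487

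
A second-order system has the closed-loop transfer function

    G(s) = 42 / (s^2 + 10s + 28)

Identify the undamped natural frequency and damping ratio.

ωₙ ≈ 5.292 rad/s, ζ ≈ 0.9449

Compare the denominator to the standard form s^2 + 2ζωₙs + ωₙ².
ωₙ² = 28, so ωₙ = √28 ≈ 5.292 rad/s.
2ζωₙ = 10, so ζ = 10/(2·√28) ≈ 0.9449.
With ζ = 0.9449 the response is underdamped.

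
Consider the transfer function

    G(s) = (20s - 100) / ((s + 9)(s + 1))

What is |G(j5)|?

|G(j5)| ≈ 2.694

Substitute s = j5: numerator = -100 + j100, denominator = -16 + j50.
|G(j5)| = |-100 + j100| / |-16 + j50| = 141.42 / 52.498 ≈ 2.694.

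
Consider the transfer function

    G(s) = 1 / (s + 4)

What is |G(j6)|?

Substitute s = j6: numerator = 1, denominator = 4 + j6.
|G(j6)| = |1| / |4 + j6| = 1 / 7.2111 ≈ 0.1387.

|G(j6)| ≈ 0.1387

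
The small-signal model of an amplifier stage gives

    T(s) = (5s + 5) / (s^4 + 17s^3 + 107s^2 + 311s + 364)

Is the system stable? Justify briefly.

The denominator s^4 + 17s^3 + 107s^2 + 311s + 364 factors as (s^2 + 6s + 13)(s + 4)(s + 7), giving poles at s = -3 ± 2j, -4, -7.
Since all poles lie strictly in the left half-plane, the system is stable.

stable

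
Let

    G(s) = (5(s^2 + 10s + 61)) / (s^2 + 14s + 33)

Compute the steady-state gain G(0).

G(0) = 305/33 ≈ 9.242

Set s = 0: G(0) = (305) / (33) = 305/33.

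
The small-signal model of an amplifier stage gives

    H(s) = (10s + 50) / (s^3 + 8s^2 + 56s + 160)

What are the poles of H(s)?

s = -2 + 6j, -2 - 6j, -4

The poles are the roots of the denominator s^3 + 8s^2 + 56s + 160 = 0.
Trying s = -4: the polynomial evaluates to 0, so (s + 4) is a factor.
Dividing out leaves s^2 + 4s + 40 = 0.
The quadratic formula then gives s = -2 ± 6j.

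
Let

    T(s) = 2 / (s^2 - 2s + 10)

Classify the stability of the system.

The poles can be read from the denominator factors: s = 1 + 3j, 1 - 3j.
Since the pole(s) at s = 1 + 3j, 1 - 3j lie in the right half-plane, the system is unstable.

unstable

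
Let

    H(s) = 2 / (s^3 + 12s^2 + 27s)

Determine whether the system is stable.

The denominator s^3 + 12s^2 + 27s factors as s(s + 3)(s + 9), giving poles at s = 0, -3, -9.
Since the simple pole(s) at s = 0 lie on the jω-axis with none in the right half-plane, the system is marginally stable.

marginally stable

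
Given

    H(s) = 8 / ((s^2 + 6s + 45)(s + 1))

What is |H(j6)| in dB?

|H(j6)|_dB ≈ -29.0 dB

Substitute s = j6: numerator = 8, denominator = -207 + j90.
|H(j6)| = |8| / |-207 + j90| = 8 / 225.72 ≈ 0.03544.
In decibels: 20·log₁₀(0.03544) ≈ -29.0 dB.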